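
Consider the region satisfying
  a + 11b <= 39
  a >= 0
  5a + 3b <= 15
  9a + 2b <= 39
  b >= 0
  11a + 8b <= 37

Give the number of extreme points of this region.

5

The feasible vertices (each the meet of two boundaries and inside every other half-plane) are:
  (0, 39/11)
  (95/113, 392/113)
  (0, 0)
  (3, 0)
  (9/7, 20/7)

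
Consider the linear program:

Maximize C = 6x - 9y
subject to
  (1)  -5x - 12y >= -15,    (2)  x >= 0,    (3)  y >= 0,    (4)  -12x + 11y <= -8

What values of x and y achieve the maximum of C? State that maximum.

Extreme points and C = 6x - 9y:
  (3, 0) → C = 18
  (261/199, 140/199) → C = 306/199
  (2/3, 0) → C = 4

x = 3, y = 0, maximum C = 18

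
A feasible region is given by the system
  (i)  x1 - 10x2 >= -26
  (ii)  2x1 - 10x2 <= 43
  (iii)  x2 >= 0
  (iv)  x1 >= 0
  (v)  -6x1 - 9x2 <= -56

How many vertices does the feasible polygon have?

Intersecting each pair of boundary lines and keeping only the points that satisfy every inequality leaves:
  (69, 19/2)
  (326/69, 212/69)
  (43/2, 0)
  (28/3, 0)

4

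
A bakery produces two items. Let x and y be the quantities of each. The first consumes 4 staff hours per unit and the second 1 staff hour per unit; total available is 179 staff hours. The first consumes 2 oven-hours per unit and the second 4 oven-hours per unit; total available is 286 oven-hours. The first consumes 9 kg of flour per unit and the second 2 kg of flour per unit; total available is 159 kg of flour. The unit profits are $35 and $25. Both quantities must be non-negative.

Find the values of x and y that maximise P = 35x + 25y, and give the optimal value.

Corner points and P = 35x + 25y:
  (0, 0) → P = 0
  (0, 143/2) → P = 3575/2
  (53/3, 0) → P = 1855/3
  (2, 141/2) → P = 3665/2

At the optimal vertex, 2x + 4y = 286 and 9x + 2y = 159.
Solving simultaneously gives x = 2, y = 141/2.

x = 2, y = 141/2, maximum P = 3665/2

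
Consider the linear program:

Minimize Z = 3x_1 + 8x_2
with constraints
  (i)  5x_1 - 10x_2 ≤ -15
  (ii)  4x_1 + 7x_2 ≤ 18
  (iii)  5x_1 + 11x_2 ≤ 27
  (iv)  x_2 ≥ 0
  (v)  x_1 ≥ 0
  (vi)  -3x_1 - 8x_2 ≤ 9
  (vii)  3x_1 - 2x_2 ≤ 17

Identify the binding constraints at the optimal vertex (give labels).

Extreme points and Z = 3x_1 + 8x_2:
  (1, 2) → Z = 19
  (0, 3/2) → Z = 12
  (0, 27/11) → Z = 216/11

The minimum is at (0, 3/2). Substituting into each constraint, equality holds for (i) and (v); the remaining constraints have slack.

(i) and (v)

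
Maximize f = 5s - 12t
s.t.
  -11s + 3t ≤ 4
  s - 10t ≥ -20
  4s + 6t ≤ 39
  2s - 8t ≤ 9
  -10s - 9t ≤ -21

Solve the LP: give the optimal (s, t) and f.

Corner points and f = 5s - 12t:
  (135/23, 119/46) → f = -39/23
  (30/109, 221/109) → f = -2502/109
  (183/22, 21/22) → f = 663/22
  (249/98, -24/49) → f = 1821/98

The binding constraints are 4s + 6t = 39 and 2s - 8t = 9.
Solving simultaneously gives s = 183/22, t = 21/22.

s = 183/22, t = 21/22, maximum f = 663/22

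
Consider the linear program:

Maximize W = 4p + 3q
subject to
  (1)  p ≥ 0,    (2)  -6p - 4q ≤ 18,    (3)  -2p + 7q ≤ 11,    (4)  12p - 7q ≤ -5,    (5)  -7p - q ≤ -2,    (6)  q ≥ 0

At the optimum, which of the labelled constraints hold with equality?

Vertices and W = 4p + 3q:
  (3/5, 61/35) → W = 267/35
  (1/17, 27/17) → W = 5
  (9/61, 59/61) → W = 213/61

The maximum is at (3/5, 61/35). Substituting into each constraint, equality holds for (3) and (4); the remaining constraints have slack.

(3) and (4)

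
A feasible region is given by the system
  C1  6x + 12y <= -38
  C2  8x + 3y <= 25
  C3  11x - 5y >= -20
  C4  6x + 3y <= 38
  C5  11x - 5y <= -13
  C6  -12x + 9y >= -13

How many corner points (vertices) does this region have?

4

Of the 14 pairwise boundary intersections, those satisfying every inequality are:
  (-215/81, -149/81)
  (-173/81, -170/81)
  (-245/39, -383/39)
  (-14/3, -23/3)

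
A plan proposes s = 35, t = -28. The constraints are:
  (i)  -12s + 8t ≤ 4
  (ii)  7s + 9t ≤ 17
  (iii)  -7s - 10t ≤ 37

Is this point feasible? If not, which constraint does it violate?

(i): -644 ≤ 4 ✓
(ii): -7 ≤ 17 ✓
(iii): 35 ≤ 37 ✓

feasible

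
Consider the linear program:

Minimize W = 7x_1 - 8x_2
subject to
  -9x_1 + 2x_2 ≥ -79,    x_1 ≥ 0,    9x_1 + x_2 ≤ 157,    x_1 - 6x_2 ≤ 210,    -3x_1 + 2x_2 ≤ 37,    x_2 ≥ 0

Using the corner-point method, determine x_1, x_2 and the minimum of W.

Vertices and W = 7x_1 - 8x_2:
  (131/9, 26) → W = -955/9
  (79/9, 0) → W = 553/9
  (0, 37/2) → W = -148
  (0, 0) → W = 0
  (277/21, 268/7) → W = -4493/21

The optimum lies where 9x_1 + x_2 = 157 and -3x_1 + 2x_2 = 37.
Solving simultaneously gives x_1 = 277/21, x_2 = 268/7.

x_1 = 277/21, x_2 = 268/7, minimum W = -4493/21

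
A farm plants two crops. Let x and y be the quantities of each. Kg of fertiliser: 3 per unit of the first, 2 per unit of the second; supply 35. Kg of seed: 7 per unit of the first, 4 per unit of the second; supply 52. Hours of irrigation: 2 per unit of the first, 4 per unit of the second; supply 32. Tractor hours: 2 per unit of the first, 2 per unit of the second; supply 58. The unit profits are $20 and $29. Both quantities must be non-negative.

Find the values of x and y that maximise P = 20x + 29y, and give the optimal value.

Vertices and P = 20x + 29y:
  (0, 0) → P = 0
  (0, 8) → P = 232
  (52/7, 0) → P = 1040/7
  (4, 6) → P = 254

At the optimal vertex, 7x + 4y = 52 and 2x + 4y = 32.
Solving simultaneously gives x = 4, y = 6.

x = 4, y = 6, maximum P = 254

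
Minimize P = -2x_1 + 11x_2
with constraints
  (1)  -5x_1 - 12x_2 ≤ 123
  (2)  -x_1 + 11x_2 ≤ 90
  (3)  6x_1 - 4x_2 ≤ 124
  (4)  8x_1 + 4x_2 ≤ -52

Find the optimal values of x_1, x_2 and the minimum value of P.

x_1 = -33/19, x_2 = -181/19, minimum P = -1925/19

At the optimal vertex, -5x_1 - 12x_2 = 123 and 8x_1 + 4x_2 = -52.
Solving simultaneously gives x_1 = -33/19, x_2 = -181/19.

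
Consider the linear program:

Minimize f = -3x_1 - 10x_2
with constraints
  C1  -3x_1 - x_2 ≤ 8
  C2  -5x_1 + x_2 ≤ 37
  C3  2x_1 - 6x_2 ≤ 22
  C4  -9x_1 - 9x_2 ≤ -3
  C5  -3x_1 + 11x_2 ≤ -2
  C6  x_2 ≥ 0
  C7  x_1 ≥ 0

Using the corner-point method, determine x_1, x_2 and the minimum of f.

x_1 = 115/2, x_2 = 31/2, minimum f = -655/2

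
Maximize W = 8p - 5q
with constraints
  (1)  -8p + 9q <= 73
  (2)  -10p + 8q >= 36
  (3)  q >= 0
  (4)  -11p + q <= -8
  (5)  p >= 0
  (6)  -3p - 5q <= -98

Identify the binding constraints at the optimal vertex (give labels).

Corner points and W = 8p - 5q:
  (10, 17) → W = -5
  (517/67, 1003/67) → W = -879/67
  (302/37, 544/37) → W = -304/37

The maximum is at (10, 17). Substituting into each constraint, equality holds for (1) and (2); the remaining constraints have slack.

(1) and (2)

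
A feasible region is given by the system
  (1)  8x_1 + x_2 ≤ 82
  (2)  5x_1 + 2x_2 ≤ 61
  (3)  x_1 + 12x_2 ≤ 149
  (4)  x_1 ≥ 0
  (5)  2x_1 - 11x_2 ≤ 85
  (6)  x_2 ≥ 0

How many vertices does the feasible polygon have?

5

The feasible vertices (each the meet of two boundaries and inside every other half-plane) are:
  (103/11, 78/11)
  (41/4, 0)
  (217/29, 342/29)
  (0, 149/12)
  (0, 0)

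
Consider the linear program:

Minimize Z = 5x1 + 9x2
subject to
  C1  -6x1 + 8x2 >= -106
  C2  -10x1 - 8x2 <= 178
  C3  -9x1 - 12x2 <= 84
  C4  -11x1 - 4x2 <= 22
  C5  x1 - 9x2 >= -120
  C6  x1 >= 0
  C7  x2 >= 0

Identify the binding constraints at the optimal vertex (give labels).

Vertices and Z = 5x1 + 9x2:
  (957/23, 413/23) → Z = 8502/23
  (53/3, 0) → Z = 265/3
  (0, 40/3) → Z = 120
  (0, 0) → Z = 0

The minimum is at (0, 0). Substituting into each constraint, equality holds for C6 and C7; the remaining constraints have slack.

C6 and C7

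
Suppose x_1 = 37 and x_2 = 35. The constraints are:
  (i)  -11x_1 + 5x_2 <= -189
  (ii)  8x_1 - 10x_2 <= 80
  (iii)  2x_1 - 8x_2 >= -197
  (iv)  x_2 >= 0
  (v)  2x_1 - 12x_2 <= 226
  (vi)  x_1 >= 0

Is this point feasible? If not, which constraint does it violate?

Constraint (iii): 2x_1 - 8x_2 = -206, which is not ≥ -197. All other constraints are satisfied.

not feasible — violates (iii)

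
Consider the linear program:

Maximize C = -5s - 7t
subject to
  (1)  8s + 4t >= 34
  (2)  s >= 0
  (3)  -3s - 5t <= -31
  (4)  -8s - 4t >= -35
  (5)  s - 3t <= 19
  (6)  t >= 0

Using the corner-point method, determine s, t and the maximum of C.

s = 23/14, t = 73/14, maximum C = -313/7

Extreme points and C = -5s - 7t:
  (0, 17/2) → C = -119/2
  (23/14, 73/14) → C = -313/7
  (0, 35/4) → C = -245/4
  (51/28, 143/28) → C = -314/7

The optimum lies where 8s + 4t = 34 and -3s - 5t = -31.
Solving simultaneously gives s = 23/14, t = 73/14.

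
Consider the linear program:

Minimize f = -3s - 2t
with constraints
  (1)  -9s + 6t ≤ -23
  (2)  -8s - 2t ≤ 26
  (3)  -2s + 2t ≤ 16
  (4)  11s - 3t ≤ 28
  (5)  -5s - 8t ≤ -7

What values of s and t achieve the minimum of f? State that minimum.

s = 33/13, t = -1/39, minimum f = -295/39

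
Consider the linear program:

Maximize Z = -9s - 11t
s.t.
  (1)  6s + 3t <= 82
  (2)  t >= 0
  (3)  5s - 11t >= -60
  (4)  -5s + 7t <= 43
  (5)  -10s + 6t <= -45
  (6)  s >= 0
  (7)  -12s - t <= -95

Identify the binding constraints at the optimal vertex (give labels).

Feasible corners and Z = -9s - 11t:
  (41/3, 0) → Z = -123
  (19/2, 25/3) → Z = -1063/6
  (95/12, 0) → Z = -285/4
  (15/2, 5) → Z = -245/2

The maximum is at (95/12, 0). Substituting into each constraint, equality holds for (2) and (7); the remaining constraints have slack.

(2) and (7)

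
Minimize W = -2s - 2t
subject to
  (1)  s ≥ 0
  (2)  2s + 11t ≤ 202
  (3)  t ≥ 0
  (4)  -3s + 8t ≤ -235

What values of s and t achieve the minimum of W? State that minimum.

s = 101, t = 0, minimum W = -202

Corner points and W = -2s - 2t:
  (101, 0) → W = -202
  (4201/49, 136/49) → W = -8674/49
  (235/3, 0) → W = -470/3

The optimum lies where 2s + 11t = 202 and t = 0.
Solving simultaneously gives s = 101, t = 0.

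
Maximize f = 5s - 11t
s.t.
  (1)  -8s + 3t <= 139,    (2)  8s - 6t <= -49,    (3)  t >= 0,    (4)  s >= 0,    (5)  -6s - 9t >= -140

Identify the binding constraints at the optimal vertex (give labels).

Corner points and f = 5s - 11t:
  (0, 49/6) → f = -539/6
  (133/36, 707/54) → f = -13559/108
  (0, 140/9) → f = -1540/9

The maximum is at (0, 49/6). Substituting into each constraint, equality holds for (2) and (4); the remaining constraints have slack.

(2) and (4)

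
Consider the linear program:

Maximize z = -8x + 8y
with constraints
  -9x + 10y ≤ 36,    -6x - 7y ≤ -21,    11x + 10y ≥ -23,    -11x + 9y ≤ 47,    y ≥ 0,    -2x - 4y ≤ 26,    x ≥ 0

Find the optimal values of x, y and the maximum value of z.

Feasible corners and z = -8x + 8y:
  (0, 18/5) → z = 144/5
  (7/2, 0) → z = -28
  (0, 3) → z = 24
The feasible region is unbounded (it extends along (1, 0), (10, 9)), but z strictly decreases along every unbounded feasible direction, so there is no improving ray and the maximum is attained at a vertex.

x = 0, y = 18/5, maximum z = 144/5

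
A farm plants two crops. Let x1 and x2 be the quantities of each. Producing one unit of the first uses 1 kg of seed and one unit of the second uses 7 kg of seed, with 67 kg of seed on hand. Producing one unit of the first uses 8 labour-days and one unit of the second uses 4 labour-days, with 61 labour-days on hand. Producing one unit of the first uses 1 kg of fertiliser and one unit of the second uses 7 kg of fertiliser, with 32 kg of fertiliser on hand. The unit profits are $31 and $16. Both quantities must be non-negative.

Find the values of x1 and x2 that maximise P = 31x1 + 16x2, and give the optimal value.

x1 = 23/4, x2 = 15/4, maximum P = 953/4

At the optimal vertex, 8x1 + 4x2 = 61 and x1 + 7x2 = 32.
Solving simultaneously gives x1 = 23/4, x2 = 15/4.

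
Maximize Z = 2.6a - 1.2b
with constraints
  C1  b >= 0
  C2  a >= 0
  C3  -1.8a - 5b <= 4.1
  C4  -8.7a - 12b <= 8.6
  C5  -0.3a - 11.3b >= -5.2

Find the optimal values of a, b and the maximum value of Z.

a = 52/3, b = 0, maximum Z = 676/15

Feasible corners and Z = 2.6a - 1.2b:
  (0, 0) → Z = 0
  (52/3, 0) → Z = 676/15
  (0, 52/113) → Z = -312/565

The binding constraints are b = 0 and -0.3a - 11.3b = -5.2.
Solving simultaneously gives a = 52/3, b = 0.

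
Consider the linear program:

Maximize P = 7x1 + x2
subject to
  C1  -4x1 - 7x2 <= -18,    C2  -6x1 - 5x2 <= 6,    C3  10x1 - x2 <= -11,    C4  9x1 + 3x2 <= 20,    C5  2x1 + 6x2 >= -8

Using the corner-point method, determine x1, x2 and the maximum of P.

Vertices and P = 7x1 + x2:
  (-6, 6) → P = -36
  (-59/74, 112/37) → P = -189/74
  (-1/3, 23/3) → P = 16/3
The feasible region is unbounded (it extends along (-5, 6), (-1, 3)), but P strictly decreases along every unbounded feasible direction, so there is no improving ray and the maximum is attained at a vertex.

x1 = -1/3, x2 = 23/3, maximum P = 16/3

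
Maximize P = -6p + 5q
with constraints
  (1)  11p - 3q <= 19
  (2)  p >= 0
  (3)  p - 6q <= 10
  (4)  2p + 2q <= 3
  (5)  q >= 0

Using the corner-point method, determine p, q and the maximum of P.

p = 0, q = 3/2, maximum P = 15/2

The binding constraints are p = 0 and 2p + 2q = 3.
Solving simultaneously gives p = 0, q = 3/2.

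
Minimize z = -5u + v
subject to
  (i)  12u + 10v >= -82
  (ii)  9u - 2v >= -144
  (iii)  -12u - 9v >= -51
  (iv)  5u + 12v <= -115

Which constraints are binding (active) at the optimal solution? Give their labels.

(i) and (iii)

Vertices and z = -5u + v:
  (104, -133) → z = -653
  (83/47, -485/47) → z = -900/47
  (183/11, -545/33) → z = -3290/33

The minimum is at (104, -133). Substituting into each constraint, equality holds for (i) and (iii); the remaining constraints have slack.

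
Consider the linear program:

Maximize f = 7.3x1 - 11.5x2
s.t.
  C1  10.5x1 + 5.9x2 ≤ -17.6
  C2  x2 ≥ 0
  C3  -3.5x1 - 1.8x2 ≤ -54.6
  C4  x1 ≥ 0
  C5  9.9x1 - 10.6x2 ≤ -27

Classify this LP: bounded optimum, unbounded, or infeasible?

The boundaries -3.5x1 - 1.8x2 = -54.6 and x1 = 0 meet at (0, 91/3), but that point violates 10.5x1 + 5.9x2 ≤ -17.6. Every candidate vertex is excluded by some other constraint, so the feasible region is empty.

infeasible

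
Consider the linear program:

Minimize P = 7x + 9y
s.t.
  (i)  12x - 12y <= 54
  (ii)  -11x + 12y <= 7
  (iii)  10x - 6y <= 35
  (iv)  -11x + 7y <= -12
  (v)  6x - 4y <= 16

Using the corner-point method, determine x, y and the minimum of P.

Vertices and P = 7x + 9y:
  (-39/8, -75/8) → P = -237/2
  (-1, -11/2) → P = -113/2
  (193/55, 19/5) → P = 3232/55
  (55/7, 109/14) → P = 1751/14

At the optimal vertex, 12x - 12y = 54 and -11x + 7y = -12.
Solving simultaneously gives x = -39/8, y = -75/8.

x = -39/8, y = -75/8, minimum P = -237/2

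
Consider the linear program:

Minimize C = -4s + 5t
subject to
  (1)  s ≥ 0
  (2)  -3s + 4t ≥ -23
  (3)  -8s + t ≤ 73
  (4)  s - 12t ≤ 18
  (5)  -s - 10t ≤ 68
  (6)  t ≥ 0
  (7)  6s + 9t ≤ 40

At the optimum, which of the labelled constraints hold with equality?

(6) and (7)

Corner points and C = -4s + 5t:
  (0, 0) → C = 0
  (0, 40/9) → C = 200/9
  (20/3, 0) → C = -80/3

The minimum is at (20/3, 0). Substituting into each constraint, equality holds for (6) and (7); the remaining constraints have slack.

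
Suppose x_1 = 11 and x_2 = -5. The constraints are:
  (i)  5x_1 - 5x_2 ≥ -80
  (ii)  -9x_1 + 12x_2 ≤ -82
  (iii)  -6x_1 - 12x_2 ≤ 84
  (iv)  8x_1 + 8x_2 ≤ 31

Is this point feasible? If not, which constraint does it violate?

not feasible — violates (iv)

Constraint (iv): 8x_1 + 8x_2 = 48, which is not ≤ 31. All other constraints are satisfied.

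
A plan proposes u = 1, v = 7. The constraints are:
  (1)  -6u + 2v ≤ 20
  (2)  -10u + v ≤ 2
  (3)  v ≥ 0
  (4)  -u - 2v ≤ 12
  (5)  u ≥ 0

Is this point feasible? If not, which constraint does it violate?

(1): 8 ≤ 20 ✓
(2): -3 ≤ 2 ✓
(3): 7 ≥ 0 ✓
(4): -15 ≤ 12 ✓
(5): 1 ≥ 0 ✓

feasible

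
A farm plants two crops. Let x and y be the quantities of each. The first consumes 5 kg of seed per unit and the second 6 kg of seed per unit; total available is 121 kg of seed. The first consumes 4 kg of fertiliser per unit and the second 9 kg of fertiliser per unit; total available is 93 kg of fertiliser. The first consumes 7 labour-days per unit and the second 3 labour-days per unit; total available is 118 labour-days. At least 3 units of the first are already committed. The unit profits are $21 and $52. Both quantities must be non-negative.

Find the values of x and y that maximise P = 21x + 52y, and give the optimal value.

x = 3, y = 9, maximum P = 531

Corner points and P = 21x + 52y:
  (118/7, 0) → P = 354
  (3, 0) → P = 63
  (261/17, 179/51) → P = 25751/51
  (3, 9) → P = 531

The optimum lies where 4x + 9y = 93 and x = 3.
Solving simultaneously gives x = 3, y = 9.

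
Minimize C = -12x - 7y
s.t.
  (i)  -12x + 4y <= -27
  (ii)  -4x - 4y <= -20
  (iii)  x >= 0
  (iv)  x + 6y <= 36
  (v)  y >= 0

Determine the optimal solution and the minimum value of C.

x = 36, y = 0, minimum C = -432

The binding constraints are x + 6y = 36 and y = 0.
Solving simultaneously gives x = 36, y = 0.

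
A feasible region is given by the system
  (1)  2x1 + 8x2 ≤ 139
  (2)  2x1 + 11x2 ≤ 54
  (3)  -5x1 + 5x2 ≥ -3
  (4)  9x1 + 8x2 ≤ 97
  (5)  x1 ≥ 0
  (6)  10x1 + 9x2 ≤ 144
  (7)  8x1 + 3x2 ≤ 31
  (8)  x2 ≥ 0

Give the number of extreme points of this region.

5

Of the 28 pairwise boundary intersections, those satisfying every inequality are:
  (0, 54/11)
  (179/82, 185/41)
  (164/55, 131/55)
  (3/5, 0)
  (0, 0)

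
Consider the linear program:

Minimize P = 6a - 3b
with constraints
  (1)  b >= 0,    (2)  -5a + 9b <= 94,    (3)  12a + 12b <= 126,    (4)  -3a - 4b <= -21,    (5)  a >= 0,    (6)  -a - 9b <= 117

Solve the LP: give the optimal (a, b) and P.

Feasible corners and P = 6a - 3b:
  (21/2, 0) → P = 63
  (7, 0) → P = 42
  (1/28, 293/28) → P = -873/28
  (0, 94/9) → P = -94/3
  (0, 21/4) → P = -63/4

The optimum lies where -5a + 9b = 94 and a = 0.
Solving simultaneously gives a = 0, b = 94/9.

a = 0, b = 94/9, minimum P = -94/3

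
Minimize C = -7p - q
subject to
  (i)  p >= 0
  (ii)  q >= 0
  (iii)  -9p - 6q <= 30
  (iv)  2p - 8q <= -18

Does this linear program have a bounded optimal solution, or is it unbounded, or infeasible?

unbounded

From the feasible point (0, 9/4), moving in the direction (0, 1) keeps every constraint satisfied while C decreases without bound.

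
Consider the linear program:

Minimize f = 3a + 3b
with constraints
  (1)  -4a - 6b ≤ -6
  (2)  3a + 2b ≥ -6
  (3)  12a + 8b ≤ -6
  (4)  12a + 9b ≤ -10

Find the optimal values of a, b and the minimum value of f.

a = -24/5, b = 21/5, minimum f = -9/5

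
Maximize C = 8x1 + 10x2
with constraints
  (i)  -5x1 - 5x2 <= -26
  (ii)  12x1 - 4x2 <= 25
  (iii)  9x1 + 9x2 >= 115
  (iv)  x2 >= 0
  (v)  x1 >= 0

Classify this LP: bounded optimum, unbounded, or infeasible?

From the feasible point (685/144, 385/48), moving in the direction (0, 1) keeps every constraint satisfied while C increases without bound.

unbounded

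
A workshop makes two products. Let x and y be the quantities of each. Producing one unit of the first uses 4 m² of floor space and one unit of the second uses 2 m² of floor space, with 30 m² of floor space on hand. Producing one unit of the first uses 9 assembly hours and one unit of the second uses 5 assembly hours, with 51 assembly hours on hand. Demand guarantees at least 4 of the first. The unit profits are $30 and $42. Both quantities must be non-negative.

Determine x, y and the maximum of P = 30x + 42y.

x = 4, y = 3, maximum P = 246

Vertices and P = 30x + 42y:
  (17/3, 0) → P = 170
  (4, 0) → P = 120
  (4, 3) → P = 246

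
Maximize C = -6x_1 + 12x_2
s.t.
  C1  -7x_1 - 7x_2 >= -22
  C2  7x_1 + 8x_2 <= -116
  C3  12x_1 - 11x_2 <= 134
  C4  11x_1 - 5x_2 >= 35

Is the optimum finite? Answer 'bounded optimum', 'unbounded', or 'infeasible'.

Feasible corners and C = -6x_1 + 12x_2:
  (-204/173, -2330/173) → C = -26736/173
  (-100/41, -507/41) → C = -5484/41
  (-285/61, -1054/61) → C = -10938/61
The feasible region has finitely many vertices and no improving ray; the maximum is -5484/41 at (-100/41, -507/41).

bounded optimum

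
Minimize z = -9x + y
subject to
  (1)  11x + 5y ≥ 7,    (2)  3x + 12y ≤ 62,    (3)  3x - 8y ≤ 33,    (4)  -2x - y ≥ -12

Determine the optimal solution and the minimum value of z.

Vertices and z = -9x + y:
  (-226/117, 661/117) → z = 2695/117
  (221/103, -342/103) → z = -2331/103
  (82/21, 88/21) → z = -650/21
  (129/19, -30/19) → z = -1191/19

x = 129/19, y = -30/19, minimum z = -1191/19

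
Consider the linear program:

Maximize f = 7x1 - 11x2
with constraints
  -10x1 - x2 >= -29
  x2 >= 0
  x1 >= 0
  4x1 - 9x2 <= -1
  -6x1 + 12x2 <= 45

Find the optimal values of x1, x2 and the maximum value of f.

Extreme points and f = 7x1 - 11x2:
  (130/47, 63/47) → f = 217/47
  (101/42, 104/21) → f = -527/14
  (0, 1/9) → f = -11/9
  (0, 15/4) → f = -165/4

The optimum lies where -10x1 - x2 = -29 and 4x1 - 9x2 = -1.
Solving simultaneously gives x1 = 130/47, x2 = 63/47.

x1 = 130/47, x2 = 63/47, maximum f = 217/47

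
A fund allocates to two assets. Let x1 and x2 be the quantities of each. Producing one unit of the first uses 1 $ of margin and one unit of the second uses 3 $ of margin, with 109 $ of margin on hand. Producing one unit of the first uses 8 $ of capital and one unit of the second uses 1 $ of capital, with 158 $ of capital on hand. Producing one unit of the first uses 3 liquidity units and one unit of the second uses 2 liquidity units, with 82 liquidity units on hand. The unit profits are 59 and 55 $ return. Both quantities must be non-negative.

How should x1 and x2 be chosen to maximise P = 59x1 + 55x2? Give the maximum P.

Extreme points and P = 59x1 + 55x2:
  (0, 0) → P = 0
  (0, 109/3) → P = 5995/3
  (79/4, 0) → P = 4661/4
  (4, 35) → P = 2161
  (18, 14) → P = 1832

At the optimal vertex, x1 + 3x2 = 109 and 3x1 + 2x2 = 82.
Solving simultaneously gives x1 = 4, x2 = 35.

x1 = 4, x2 = 35, maximum P = 2161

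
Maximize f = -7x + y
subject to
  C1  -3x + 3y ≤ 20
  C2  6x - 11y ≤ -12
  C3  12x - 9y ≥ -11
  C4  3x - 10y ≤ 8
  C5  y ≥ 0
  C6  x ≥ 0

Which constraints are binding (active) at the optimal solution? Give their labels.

C3 and C6

Vertices and f = -7x + y:
  (49/3, 23) → f = -274/3
  (0, 12/11) → f = 12/11
  (0, 11/9) → f = 11/9
The feasible region is unbounded (it extends along (11, 6), (1, 1)), but f strictly decreases along every unbounded feasible direction, so there is no improving ray and the maximum is attained at a vertex.

The maximum is at (0, 11/9). Substituting into each constraint, equality holds for C3 and C6; the remaining constraints have slack.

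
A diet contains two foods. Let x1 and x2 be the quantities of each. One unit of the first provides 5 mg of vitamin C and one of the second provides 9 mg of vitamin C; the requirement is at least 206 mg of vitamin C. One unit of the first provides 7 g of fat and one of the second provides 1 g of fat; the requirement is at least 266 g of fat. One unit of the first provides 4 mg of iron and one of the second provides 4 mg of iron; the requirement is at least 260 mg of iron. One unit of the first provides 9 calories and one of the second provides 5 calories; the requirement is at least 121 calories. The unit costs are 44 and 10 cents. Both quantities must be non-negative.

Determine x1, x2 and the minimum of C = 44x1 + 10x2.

x1 = 67/2, x2 = 63/2, minimum C = 1789

Corner points and C = 44x1 + 10x2:
  (0, 266) → C = 2660
  (65, 0) → C = 2860
  (67/2, 63/2) → C = 1789
The feasible region is unbounded (it extends along (0, 1), (1, 0)), but C strictly increases along every unbounded feasible direction, so there is no improving ray and the minimum is attained at a vertex.

The optimum lies where 7x1 + x2 = 266 and 4x1 + 4x2 = 260.
Solving simultaneously gives x1 = 67/2, x2 = 63/2.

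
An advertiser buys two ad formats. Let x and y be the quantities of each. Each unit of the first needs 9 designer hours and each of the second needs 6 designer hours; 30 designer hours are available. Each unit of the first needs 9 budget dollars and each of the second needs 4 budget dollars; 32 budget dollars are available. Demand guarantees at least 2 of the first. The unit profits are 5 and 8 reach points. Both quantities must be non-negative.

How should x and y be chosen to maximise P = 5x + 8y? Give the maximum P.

Vertices and P = 5x + 8y:
  (10/3, 0) → P = 50/3
  (2, 0) → P = 10
  (2, 2) → P = 26

x = 2, y = 2, maximum P = 26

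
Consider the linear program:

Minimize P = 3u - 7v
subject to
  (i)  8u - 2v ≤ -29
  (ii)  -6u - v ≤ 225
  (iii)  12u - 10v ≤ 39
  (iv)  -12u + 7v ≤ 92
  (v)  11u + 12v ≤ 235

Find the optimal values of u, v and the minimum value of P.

u = -19/32, v = 97/8, minimum P = -2773/32

Vertices and P = 3u - 7v:
  (-46/7, -165/14) → P = 879/14
  (-19/32, 97/8) → P = -2773/32
  (-737/24, -163/4) → P = 1545/8
  (-1667/54, -358/9) → P = 1115/6

The binding constraints are 8u - 2v = -29 and -12u + 7v = 92.
Solving simultaneously gives u = -19/32, v = 97/8.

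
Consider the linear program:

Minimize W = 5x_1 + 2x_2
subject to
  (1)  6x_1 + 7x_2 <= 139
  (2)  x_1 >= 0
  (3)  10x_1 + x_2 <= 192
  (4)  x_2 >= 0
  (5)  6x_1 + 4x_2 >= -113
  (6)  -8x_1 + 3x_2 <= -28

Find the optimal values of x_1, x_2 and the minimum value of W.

Feasible corners and W = 5x_1 + 2x_2:
  (1205/64, 119/32) → W = 6501/64
  (613/74, 472/37) → W = 4953/74
  (96/5, 0) → W = 96
  (7/2, 0) → W = 35/2

x_1 = 7/2, x_2 = 0, minimum W = 35/2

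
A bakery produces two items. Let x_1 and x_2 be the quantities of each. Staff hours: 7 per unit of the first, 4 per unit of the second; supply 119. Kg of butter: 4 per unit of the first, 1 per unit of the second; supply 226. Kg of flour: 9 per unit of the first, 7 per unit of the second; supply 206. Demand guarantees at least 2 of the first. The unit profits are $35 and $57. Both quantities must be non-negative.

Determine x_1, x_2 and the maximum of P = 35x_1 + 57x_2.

x_1 = 2, x_2 = 105/4, maximum P = 6265/4

Vertices and P = 35x_1 + 57x_2:
  (17, 0) → P = 595
  (2, 0) → P = 70
  (2, 105/4) → P = 6265/4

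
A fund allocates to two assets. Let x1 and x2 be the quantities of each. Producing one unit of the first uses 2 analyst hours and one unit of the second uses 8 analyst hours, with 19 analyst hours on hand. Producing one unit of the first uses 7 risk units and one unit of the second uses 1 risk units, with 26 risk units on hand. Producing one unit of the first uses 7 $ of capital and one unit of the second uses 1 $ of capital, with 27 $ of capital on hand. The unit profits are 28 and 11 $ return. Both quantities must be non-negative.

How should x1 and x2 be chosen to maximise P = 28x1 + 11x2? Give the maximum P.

Extreme points and P = 28x1 + 11x2:
  (0, 0) → P = 0
  (0, 19/8) → P = 209/8
  (26/7, 0) → P = 104
  (7/2, 3/2) → P = 229/2

x1 = 7/2, x2 = 3/2, maximum P = 229/2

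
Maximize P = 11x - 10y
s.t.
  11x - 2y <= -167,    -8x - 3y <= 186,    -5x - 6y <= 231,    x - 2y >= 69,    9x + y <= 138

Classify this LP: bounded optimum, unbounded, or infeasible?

infeasible

The boundaries 11x - 2y = -167 and -8x - 3y = 186 meet at (-873/49, -710/49), but that point violates x - 2y ≥ 69. Every candidate vertex is excluded by some other constraint, so the feasible region is empty.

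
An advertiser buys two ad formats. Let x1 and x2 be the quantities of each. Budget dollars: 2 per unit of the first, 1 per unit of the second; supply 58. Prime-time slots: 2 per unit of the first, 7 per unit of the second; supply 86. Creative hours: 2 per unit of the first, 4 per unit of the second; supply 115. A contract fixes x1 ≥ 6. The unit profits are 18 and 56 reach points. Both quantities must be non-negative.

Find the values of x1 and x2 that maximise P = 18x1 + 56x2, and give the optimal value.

Corner points and P = 18x1 + 56x2:
  (29, 0) → P = 522
  (6, 0) → P = 108
  (80/3, 14/3) → P = 2224/3
  (6, 74/7) → P = 700

x1 = 80/3, x2 = 14/3, maximum P = 2224/3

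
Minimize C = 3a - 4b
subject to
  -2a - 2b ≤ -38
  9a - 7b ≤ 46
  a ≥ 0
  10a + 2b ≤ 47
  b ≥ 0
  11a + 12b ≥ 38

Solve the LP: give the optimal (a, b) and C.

a = 0, b = 47/2, minimum C = -94

Extreme points and C = 3a - 4b:
  (0, 19) → C = -76
  (9/8, 143/8) → C = -545/8
  (0, 47/2) → C = -94

The optimum lies where a = 0 and 10a + 2b = 47.
Solving simultaneously gives a = 0, b = 47/2.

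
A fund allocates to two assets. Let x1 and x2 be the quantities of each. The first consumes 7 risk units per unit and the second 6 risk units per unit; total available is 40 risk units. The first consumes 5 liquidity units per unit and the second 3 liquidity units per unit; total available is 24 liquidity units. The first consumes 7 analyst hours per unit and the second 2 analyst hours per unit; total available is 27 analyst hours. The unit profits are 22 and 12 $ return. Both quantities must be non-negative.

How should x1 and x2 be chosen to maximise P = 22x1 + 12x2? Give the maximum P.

x1 = 3, x2 = 3, maximum P = 102

Vertices and P = 22x1 + 12x2:
  (0, 0) → P = 0
  (0, 20/3) → P = 80
  (27/7, 0) → P = 594/7
  (8/3, 32/9) → P = 304/3
  (3, 3) → P = 102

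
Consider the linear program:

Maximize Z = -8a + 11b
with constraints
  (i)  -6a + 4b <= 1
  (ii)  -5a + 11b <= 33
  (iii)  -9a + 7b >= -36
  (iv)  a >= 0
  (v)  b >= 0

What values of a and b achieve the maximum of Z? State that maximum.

a = 121/46, b = 193/46, maximum Z = 1155/46

Vertices and Z = -8a + 11b:
  (121/46, 193/46) → Z = 1155/46
  (0, 1/4) → Z = 11/4
  (627/64, 477/64) → Z = 231/64
  (4, 0) → Z = -32
  (0, 0) → Z = 0

At the optimal vertex, -6a + 4b = 1 and -5a + 11b = 33.
Solving simultaneously gives a = 121/46, b = 193/46.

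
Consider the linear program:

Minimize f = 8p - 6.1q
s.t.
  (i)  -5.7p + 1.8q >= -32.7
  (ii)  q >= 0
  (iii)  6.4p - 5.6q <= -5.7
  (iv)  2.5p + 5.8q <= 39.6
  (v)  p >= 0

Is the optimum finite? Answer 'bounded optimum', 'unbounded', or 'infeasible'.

Vertices and f = 8p - 6.1q:
  (3145/852, 8923/1704) → f = -13701/5680
  (0, 57/56) → f = -3477/560
  (0, 198/29) → f = -6039/145
The feasible region has finitely many vertices and no improving ray; the minimum is -6039/145 at (0, 198/29).

bounded optimum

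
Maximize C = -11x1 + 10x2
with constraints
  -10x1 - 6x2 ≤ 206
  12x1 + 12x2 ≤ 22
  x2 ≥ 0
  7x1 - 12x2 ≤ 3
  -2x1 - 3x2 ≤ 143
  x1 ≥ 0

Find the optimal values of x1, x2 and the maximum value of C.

x1 = 0, x2 = 11/6, maximum C = 55/3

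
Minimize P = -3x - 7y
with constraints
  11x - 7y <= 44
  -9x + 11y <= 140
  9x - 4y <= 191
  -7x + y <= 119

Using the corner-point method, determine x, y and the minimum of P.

x = 732/29, y = 968/29, minimum P = -8972/29

Feasible corners and P = -3x - 7y:
  (732/29, 968/29) → P = -8972/29
  (-877/38, -1617/38) → P = 6975/19
  (-1169/68, -91/68) → P = 1036/17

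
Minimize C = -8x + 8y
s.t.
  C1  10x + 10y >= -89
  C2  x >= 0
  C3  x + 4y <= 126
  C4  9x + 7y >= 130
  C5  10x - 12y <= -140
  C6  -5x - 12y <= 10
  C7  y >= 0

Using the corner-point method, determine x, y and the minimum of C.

x = 238/13, y = 350/13, minimum C = 896/13

Corner points and C = -8x + 8y:
  (0, 63/2) → C = 252
  (0, 130/7) → C = 1040/7
  (238/13, 350/13) → C = 896/13
  (290/89, 1280/89) → C = 7920/89

The binding constraints are x + 4y = 126 and 10x - 12y = -140.
Solving simultaneously gives x = 238/13, y = 350/13.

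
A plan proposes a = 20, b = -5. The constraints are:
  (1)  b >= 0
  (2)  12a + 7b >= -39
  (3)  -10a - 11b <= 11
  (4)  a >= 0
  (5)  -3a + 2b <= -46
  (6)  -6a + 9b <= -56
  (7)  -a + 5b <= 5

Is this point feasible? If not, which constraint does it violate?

not feasible — violates (1)

Constraint (1): b = -5, which is not ≥ 0. All other constraints are satisfied.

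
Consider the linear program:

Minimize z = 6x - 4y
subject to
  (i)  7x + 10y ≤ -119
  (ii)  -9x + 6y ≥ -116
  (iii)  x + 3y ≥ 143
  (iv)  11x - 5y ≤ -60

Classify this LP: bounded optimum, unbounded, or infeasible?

From the feasible point (-1787/11, 1120/11), moving in the direction (-10, 7) keeps every constraint satisfied while z decreases without bound.

unbounded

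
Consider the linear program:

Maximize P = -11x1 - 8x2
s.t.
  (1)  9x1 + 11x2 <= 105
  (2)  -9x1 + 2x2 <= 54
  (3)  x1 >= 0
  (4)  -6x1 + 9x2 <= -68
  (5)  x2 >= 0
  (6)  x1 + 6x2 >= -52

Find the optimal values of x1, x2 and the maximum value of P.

Vertices and P = -11x1 - 8x2:
  (1693/147, 6/49) → P = -383/3
  (35/3, 0) → P = -385/3
  (34/3, 0) → P = -374/3

At the optimal vertex, -6x1 + 9x2 = -68 and x2 = 0.
Solving simultaneously gives x1 = 34/3, x2 = 0.

x1 = 34/3, x2 = 0, maximum P = -374/3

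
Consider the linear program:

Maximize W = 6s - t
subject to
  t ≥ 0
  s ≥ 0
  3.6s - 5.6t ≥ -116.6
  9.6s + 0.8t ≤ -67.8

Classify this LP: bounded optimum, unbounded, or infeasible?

infeasible

The boundaries t = 0 and s = 0 meet at (0, 0), but that point violates 9.6s + 0.8t ≤ -67.8. Every candidate vertex is excluded by some other constraint, so the feasible region is empty.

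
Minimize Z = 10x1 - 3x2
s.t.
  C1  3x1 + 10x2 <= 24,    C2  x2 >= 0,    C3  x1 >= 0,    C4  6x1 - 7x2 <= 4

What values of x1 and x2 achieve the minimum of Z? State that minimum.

x1 = 0, x2 = 12/5, minimum Z = -36/5

Extreme points and Z = 10x1 - 3x2:
  (0, 12/5) → Z = -36/5
  (208/81, 44/27) → Z = 1684/81
  (0, 0) → Z = 0
  (2/3, 0) → Z = 20/3

The binding constraints are 3x1 + 10x2 = 24 and x1 = 0.
Solving simultaneously gives x1 = 0, x2 = 12/5.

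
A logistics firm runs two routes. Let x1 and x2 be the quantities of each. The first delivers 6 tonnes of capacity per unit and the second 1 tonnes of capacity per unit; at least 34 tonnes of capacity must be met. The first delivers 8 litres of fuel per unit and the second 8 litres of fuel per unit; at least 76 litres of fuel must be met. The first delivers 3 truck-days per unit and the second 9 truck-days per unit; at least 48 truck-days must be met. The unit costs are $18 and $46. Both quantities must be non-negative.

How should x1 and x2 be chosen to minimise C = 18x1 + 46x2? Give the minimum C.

Feasible corners and C = 18x1 + 46x2:
  (0, 34) → C = 1564
  (16, 0) → C = 288
  (49/10, 23/5) → C = 1499/5
  (25/4, 13/4) → C = 262
The feasible region is unbounded (it extends along (0, 1), (1, 0)), but C strictly increases along every unbounded feasible direction, so there is no improving ray and the minimum is attained at a vertex.

x1 = 25/4, x2 = 13/4, minimum C = 262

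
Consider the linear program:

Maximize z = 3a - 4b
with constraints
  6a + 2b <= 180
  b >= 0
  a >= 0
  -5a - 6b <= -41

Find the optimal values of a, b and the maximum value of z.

Extreme points and z = 3a - 4b:
  (30, 0) → z = 90
  (0, 90) → z = -360
  (41/5, 0) → z = 123/5
  (0, 41/6) → z = -82/3

The optimum lies where 6a + 2b = 180 and b = 0.
Solving simultaneously gives a = 30, b = 0.

a = 30, b = 0, maximum z = 90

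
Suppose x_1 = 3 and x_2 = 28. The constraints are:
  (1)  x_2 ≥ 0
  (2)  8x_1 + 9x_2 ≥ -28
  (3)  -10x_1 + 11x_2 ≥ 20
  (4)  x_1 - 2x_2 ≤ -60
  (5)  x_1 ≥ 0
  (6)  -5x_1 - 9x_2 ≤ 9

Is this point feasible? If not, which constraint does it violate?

not feasible — violates (4)

Constraint (4): x_1 - 2x_2 = -53, which is not ≤ -60. All other constraints are satisfied.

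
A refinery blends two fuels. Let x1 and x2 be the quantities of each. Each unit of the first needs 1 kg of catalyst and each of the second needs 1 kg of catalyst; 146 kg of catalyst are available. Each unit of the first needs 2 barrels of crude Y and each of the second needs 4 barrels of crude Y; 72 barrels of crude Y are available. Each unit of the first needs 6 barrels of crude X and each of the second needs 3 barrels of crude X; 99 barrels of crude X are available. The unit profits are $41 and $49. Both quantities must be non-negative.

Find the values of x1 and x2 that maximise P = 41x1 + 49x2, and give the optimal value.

Corner points and P = 41x1 + 49x2:
  (0, 0) → P = 0
  (0, 18) → P = 882
  (33/2, 0) → P = 1353/2
  (10, 13) → P = 1047

At the optimal vertex, 2x1 + 4x2 = 72 and 6x1 + 3x2 = 99.
Solving simultaneously gives x1 = 10, x2 = 13.

x1 = 10, x2 = 13, maximum P = 1047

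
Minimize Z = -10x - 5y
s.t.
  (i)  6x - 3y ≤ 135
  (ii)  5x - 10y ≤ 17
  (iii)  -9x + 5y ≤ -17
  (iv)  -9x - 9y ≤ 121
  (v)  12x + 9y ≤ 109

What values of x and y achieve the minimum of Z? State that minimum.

Corner points and Z = -10x - 5y:
  (17/13, -68/65) → Z = -102/13
  (113/15, 31/15) → Z = -257/3
  (698/141, 259/47) → Z = -10865/141

The binding constraints are 5x - 10y = 17 and 12x + 9y = 109.
Solving simultaneously gives x = 113/15, y = 31/15.

x = 113/15, y = 31/15, minimum Z = -257/3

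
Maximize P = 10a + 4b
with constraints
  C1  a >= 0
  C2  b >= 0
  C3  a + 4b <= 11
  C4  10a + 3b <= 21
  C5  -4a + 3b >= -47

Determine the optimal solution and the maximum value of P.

a = 51/37, b = 89/37, maximum P = 866/37

Corner points and P = 10a + 4b:
  (0, 0) → P = 0
  (0, 11/4) → P = 11
  (21/10, 0) → P = 21
  (51/37, 89/37) → P = 866/37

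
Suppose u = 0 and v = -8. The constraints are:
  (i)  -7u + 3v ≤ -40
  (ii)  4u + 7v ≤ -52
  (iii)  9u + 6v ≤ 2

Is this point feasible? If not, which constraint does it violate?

Constraint (i): -7u + 3v = -24, which is not ≤ -40. All other constraints are satisfied.

not feasible — violates (i)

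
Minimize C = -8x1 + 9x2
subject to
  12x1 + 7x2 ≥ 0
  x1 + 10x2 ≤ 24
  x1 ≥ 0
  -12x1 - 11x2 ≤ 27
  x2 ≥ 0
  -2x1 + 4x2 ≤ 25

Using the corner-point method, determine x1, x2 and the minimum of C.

At the optimal vertex, x1 + 10x2 = 24 and x2 = 0.
Solving simultaneously gives x1 = 24, x2 = 0.

x1 = 24, x2 = 0, minimum C = -192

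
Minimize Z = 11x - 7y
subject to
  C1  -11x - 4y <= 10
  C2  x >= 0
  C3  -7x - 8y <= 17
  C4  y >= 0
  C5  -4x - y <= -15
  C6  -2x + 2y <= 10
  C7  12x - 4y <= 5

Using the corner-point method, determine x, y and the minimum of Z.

Corner points and Z = 11x - 7y:
  (2, 7) → Z = -27
  (65/28, 40/7) → Z = -405/28
  (25/8, 65/8) → Z = -45/2

x = 2, y = 7, minimum Z = -27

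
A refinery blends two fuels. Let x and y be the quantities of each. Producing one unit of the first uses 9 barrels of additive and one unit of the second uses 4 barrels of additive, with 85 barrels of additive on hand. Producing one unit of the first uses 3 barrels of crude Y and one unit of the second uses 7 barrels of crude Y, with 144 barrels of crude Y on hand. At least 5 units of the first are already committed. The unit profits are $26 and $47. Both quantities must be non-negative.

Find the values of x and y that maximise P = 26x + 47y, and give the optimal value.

Feasible corners and P = 26x + 47y:
  (85/9, 0) → P = 2210/9
  (5, 0) → P = 130
  (5, 10) → P = 600

x = 5, y = 10, maximum P = 600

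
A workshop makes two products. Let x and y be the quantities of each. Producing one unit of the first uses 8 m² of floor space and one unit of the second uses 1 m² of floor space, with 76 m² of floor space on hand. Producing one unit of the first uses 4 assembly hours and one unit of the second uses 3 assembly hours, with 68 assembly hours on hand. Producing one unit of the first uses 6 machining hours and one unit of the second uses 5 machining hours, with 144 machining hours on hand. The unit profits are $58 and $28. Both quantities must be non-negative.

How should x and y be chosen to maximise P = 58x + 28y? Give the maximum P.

Feasible corners and P = 58x + 28y:
  (0, 0) → P = 0
  (0, 68/3) → P = 1904/3
  (19/2, 0) → P = 551
  (8, 12) → P = 800

x = 8, y = 12, maximum P = 800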